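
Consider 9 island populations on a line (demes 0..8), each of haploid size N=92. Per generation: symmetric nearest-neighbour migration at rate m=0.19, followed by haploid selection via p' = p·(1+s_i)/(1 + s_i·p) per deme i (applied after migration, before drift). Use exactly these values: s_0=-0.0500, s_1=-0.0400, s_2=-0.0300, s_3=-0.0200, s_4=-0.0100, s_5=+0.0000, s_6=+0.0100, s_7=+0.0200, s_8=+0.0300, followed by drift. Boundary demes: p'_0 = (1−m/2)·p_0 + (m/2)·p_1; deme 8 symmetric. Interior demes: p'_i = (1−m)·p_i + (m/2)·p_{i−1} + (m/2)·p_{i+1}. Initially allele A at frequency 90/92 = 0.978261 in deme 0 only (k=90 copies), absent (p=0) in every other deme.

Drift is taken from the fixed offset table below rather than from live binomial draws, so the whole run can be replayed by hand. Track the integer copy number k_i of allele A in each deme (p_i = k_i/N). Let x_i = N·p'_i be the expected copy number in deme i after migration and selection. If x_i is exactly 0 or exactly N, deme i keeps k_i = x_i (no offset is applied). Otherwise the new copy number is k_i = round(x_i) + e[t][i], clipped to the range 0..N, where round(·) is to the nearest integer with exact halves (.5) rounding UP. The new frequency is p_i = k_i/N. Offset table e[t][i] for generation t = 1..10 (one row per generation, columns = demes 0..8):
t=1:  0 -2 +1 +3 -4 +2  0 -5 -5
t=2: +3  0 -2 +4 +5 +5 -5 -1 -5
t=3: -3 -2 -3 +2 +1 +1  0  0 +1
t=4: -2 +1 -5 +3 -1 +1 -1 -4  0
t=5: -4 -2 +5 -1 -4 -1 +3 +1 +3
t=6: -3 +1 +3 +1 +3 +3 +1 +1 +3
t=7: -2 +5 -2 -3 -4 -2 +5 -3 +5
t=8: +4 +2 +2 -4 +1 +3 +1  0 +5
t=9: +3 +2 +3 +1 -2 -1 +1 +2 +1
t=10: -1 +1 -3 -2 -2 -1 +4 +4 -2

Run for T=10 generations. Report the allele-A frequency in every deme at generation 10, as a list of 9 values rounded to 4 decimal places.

t=0: k=[90 0 0 0 0 0 0 0 0]
t=1: x=[80.9614 8.2386 0.0000 0.0000 0.0000 0.0000 0.0000 0.0000 0.0000] k=[81 6 0 0 0 0 0 0 0]
t=2: x=[73.1169 12.1190 0.5530 0.0000 0.0000 0.0000 0.0000 0.0000 0.0000] k=[76 12 0 0 0 0 0 0 0]
t=3: x=[69.0478 16.3831 1.1062 0.0000 0.0000 0.0000 0.0000 0.0000 0.0000] k=[66 14 0 0 0 0 0 0 0]
t=4: x=[59.9980 17.0360 1.2907 0.0000 0.0000 0.0000 0.0000 0.0000 0.0000] k=[58 18 0 0 0 0 0 0 0]
t=5: x=[53.0527 19.4563 1.6596 0.0000 0.0000 0.0000 0.0000 0.0000 0.0000] k=[49 17 7 0 0 0 0 0 0]
t=6: x=[44.7805 18.4798 7.0833 0.6518 0.0000 0.0000 0.0000 0.0000 0.0000] k=[42 19 10 2 0 0 0 0 0]
t=7: x=[38.6608 19.6908 9.8245 2.5200 0.1881 0.0000 0.0000 0.0000 0.0000] k=[37 25 8 0 0 0 0 0 0]
t=8: x=[34.7441 23.7978 8.6142 0.7449 0.0000 0.0000 0.0000 0.0000 0.0000] k=[39 26 11 0 0 0 0 0 0]
t=9: x=[36.6285 25.0588 11.0797 1.0243 0.0000 0.0000 0.0000 0.0000 0.0000] k=[40 27 14 2 0 0 0 0 0]
t=10: x=[37.6193 26.2279 13.7353 2.8929 0.1881 0.0000 0.0000 0.0000 0.0000] k=[37 27 11 1 0 0 0 0 0]

[0.4022, 0.2935, 0.1196, 0.0109, 0.0000, 0.0000, 0.0000, 0.0000, 0.0000]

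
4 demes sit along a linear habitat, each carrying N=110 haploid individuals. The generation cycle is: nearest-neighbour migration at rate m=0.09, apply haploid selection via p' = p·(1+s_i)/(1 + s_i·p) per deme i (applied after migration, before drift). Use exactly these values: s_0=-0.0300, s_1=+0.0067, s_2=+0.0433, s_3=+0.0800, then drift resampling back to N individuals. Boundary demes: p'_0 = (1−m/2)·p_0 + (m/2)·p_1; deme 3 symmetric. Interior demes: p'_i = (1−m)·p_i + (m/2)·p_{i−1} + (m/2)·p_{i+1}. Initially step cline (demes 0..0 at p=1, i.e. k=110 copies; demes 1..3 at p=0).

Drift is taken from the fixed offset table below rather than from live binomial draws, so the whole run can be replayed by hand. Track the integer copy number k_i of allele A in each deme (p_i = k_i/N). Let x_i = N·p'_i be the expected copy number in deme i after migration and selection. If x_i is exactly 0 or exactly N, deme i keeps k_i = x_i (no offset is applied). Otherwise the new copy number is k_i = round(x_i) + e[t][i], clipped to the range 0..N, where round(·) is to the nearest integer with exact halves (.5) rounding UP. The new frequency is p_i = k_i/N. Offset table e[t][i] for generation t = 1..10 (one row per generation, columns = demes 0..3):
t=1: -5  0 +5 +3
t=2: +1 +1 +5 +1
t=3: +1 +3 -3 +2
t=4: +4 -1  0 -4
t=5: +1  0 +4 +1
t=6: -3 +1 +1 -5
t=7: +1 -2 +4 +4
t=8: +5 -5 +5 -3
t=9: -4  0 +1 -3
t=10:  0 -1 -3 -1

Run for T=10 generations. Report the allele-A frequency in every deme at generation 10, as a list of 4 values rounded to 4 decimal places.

[0.6636, 0.2455, 0.1727, 0.0000]

t=0: k=[110 0 0 0]
t=1: x=[104.9040 4.9817 0.0000 0.0000] k=[100 5 0 0]
t=2: x=[95.3423 9.1056 0.2347 0.0000] k=[96 10 5 0]
t=3: x=[91.6694 13.7250 5.2063 0.2430] k=[93 17 2 2]
t=4: x=[89.0686 19.8534 2.7879 2.1569] k=[93 19 3 0]
t=5: x=[89.1604 21.7262 3.7350 0.1458] k=[90 22 8 1]
t=6: x=[86.3799 24.5571 8.6467 1.4188] k=[83 26 10 0]
t=7: x=[79.7719 27.9841 10.6715 0.4858] k=[81 26 15 4]
t=8: x=[77.8362 28.1195 15.5576 4.8388] k=[83 23 21 2]
t=9: x=[79.6350 25.7414 20.9443 3.0770] k=[76 26 22 0]
t=10: x=[73.0059 28.2098 21.9247 1.0684] k=[73 27 19 0]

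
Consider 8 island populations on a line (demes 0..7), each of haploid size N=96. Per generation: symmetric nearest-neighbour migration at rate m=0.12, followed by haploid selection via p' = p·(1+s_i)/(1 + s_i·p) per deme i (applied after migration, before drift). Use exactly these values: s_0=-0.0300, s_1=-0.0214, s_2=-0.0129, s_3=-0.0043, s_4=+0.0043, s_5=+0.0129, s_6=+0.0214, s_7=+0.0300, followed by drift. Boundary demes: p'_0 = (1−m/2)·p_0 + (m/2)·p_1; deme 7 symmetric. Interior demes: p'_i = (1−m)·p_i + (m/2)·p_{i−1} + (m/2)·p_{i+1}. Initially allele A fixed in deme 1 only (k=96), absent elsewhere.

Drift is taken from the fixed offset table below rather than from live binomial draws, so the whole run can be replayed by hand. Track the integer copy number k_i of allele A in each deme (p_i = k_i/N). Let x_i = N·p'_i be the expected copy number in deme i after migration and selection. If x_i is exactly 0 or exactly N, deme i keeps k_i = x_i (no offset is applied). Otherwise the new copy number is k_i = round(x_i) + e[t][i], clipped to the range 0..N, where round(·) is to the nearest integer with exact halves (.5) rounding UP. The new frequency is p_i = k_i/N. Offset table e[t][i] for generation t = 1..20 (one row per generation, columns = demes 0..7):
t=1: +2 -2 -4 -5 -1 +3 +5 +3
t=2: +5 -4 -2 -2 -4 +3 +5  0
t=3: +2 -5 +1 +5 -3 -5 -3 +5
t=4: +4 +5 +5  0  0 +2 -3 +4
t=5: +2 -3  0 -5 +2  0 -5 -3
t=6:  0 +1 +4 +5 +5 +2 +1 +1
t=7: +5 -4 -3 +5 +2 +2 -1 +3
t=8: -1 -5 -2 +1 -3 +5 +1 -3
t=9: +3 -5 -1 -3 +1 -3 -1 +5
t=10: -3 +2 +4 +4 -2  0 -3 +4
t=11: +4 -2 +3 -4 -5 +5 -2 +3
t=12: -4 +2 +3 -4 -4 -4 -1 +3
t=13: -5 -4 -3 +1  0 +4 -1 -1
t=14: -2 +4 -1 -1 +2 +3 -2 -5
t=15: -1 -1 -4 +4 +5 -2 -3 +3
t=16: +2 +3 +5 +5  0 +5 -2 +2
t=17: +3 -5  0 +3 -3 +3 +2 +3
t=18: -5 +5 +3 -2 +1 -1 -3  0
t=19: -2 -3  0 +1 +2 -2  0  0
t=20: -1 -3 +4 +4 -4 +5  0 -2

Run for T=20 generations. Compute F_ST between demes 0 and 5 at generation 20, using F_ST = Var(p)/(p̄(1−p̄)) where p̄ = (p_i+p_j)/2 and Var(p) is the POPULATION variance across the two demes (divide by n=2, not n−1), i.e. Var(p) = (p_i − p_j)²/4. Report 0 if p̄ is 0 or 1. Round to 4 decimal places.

t=0: k=[0 96 0 0 0 0 0 0]
t=1: x=[5.5973 84.2589 5.6901 0.0000 0.0000 0.0000 0.0000 0.0000] k=[8 82 2 0 0 0 0 0]
t=2: x=[12.1139 72.3768 6.5998 0.1195 0.0000 0.0000 0.0000 0.0000] k=[17 68 5 0 0 0 0 0]
t=3: x=[19.5809 60.6784 8.3802 0.2987 0.0000 0.0000 0.0000 0.0000] k=[22 56 9 5 0 0 0 0]
t=4: x=[23.4953 50.6227 11.4484 4.9198 0.3013 0.0000 0.0000 0.0000] k=[27 56 16 5 0 0 0 0]
t=5: x=[28.1304 51.3438 17.5530 5.3382 0.3013 0.0000 0.0000 0.0000] k=[30 48 18 0 2 0 0 0]
t=6: x=[30.4433 44.6030 18.5251 1.1949 1.7674 0.1215 0.0000 0.0000] k=[30 46 23 6 7 2 0 0]
t=7: x=[30.3246 43.1456 23.1313 7.0518 6.6666 2.2075 0.1226 0.0000] k=[35 39 20 12 9 4 0 0]
t=8: x=[34.5634 37.1263 20.4503 12.2539 8.9146 4.1101 0.2451 0.0000] k=[34 32 18 13 6 9 1 0]
t=9: x=[33.2153 30.8255 18.3465 12.8320 6.6264 8.4381 1.4499 0.0618] k=[36 26 17 10 8 5 0 5]
t=10: x=[34.7221 25.6513 16.9381 10.2604 7.9713 4.9397 0.6128 4.8339] k=[32 28 21 14 6 5 0 9]
t=11: x=[31.1160 27.3945 20.7878 13.8887 6.4458 4.8183 0.8578 8.6908] k=[35 25 24 10 1 10 0 12]
t=12: x=[33.7306 25.1366 22.9922 10.2604 2.0887 8.9636 1.3479 11.5776] k=[30 27 26 6 0 5 0 15]
t=13: x=[29.1975 26.7011 24.6216 6.8127 0.6628 4.4541 1.2254 14.4593] k=[24 23 22 8 1 8 0 13]
t=14: x=[23.3968 22.6238 21.0062 8.3870 1.8478 7.1847 1.2866 12.5387] k=[21 27 20 7 4 10 0 8]
t=15: x=[20.8584 25.8097 19.4379 7.5699 4.5586 9.1455 1.1028 7.7274] k=[20 25 15 12 10 7 0 11]
t=16: x=[19.8167 23.7116 15.2527 12.0146 9.9783 6.8410 1.1028 10.6159] k=[22 27 20 17 10 12 0 13]
t=17: x=[21.7828 25.8692 20.0334 16.7005 10.5803 11.2870 1.5316 12.5387] k=[25 21 20 20 8 14 4 16]
t=18: x=[24.2045 20.8251 19.8547 19.2137 9.1153 13.1851 5.4274 15.6636] k=[19 26 23 17 10 12 2 16]
t=19: x=[18.9524 24.9980 22.5949 16.8800 10.5803 11.4082 3.5109 15.5412] k=[17 22 23 18 13 9 4 16]
t=20: x=[16.8722 21.3981 22.4161 17.9371 13.1085 9.0445 5.1217 15.6636] k=[16 18 26 22 9 14 5 14]

0.0008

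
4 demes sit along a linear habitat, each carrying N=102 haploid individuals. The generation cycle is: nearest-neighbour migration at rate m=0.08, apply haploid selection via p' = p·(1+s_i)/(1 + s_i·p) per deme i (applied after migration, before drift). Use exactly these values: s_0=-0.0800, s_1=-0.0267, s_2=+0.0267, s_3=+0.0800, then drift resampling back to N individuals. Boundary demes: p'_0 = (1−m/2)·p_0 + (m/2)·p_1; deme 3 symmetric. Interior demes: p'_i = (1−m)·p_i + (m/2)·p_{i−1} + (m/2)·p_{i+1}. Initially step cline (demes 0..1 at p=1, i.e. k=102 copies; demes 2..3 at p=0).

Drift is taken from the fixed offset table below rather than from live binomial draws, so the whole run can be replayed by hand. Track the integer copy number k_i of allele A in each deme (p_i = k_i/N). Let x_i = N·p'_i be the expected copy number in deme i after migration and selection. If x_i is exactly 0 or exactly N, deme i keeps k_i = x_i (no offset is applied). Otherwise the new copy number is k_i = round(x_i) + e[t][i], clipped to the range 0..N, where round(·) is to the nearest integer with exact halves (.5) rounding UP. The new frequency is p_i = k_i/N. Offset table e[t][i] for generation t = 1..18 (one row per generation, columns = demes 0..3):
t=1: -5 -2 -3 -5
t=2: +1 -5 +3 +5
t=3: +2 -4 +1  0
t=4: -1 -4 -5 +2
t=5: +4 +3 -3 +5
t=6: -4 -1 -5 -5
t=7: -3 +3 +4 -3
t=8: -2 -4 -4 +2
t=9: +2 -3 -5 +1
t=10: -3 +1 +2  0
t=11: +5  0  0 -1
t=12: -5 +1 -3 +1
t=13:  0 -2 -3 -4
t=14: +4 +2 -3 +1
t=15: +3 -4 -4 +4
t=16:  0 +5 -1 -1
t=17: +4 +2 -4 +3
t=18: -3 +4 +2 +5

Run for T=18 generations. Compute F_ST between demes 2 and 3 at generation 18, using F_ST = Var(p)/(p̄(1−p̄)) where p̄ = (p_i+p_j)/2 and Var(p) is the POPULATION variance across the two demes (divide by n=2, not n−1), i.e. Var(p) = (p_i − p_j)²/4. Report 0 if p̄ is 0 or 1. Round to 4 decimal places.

t=0: k=[102 102 0 0]
t=1: x=[102.0000 97.8127 4.1845 0.0000] k=[102 96 1 0]
t=2: x=[101.7392 92.2029 4.8810 0.0432] k=[102 87 8 5]
t=3: x=[101.3482 84.0431 11.3021 5.5075] k=[102 80 12 6]
t=4: x=[101.0442 77.6621 14.8105 6.7064] k=[100 74 10 9]
t=5: x=[98.7042 71.9091 12.8123 9.6945] k=[102 75 10 15]
t=6: x=[100.8272 72.9207 13.0979 15.8006] k=[97 72 8 11]
t=7: x=[95.5115 69.8471 10.9346 11.6510] k=[93 73 15 9]
t=8: x=[91.4361 70.8981 17.4580 9.9074] k=[89 67 13 12]
t=9: x=[87.0895 65.0849 15.4625 12.8816] k=[89 62 10 14]
t=10: x=[86.8772 60.3347 12.5267 14.7867] k=[84 61 15 15]
t=11: x=[81.7612 59.4102 17.2137 16.0116] k=[87 59 17 15]
t=12: x=[84.7158 57.7633 19.0041 16.0960] k=[80 59 16 17]
t=13: x=[77.6481 57.4421 18.1498 18.0763] k=[78 55 15 14]
t=14: x=[75.4765 53.6323 16.9288 14.9980] k=[79 56 14 16]
t=15: x=[76.5196 54.5539 16.1143 16.9816] k=[80 51 12 21]
t=16: x=[77.3135 49.9101 14.2398 21.9361] k=[77 55 13 21]
t=17: x=[74.4768 53.5121 15.3403 21.9779] k=[78 56 11 25]
t=18: x=[75.5182 54.3936 13.6689 25.8988] k=[73 58 16 31]

0.0305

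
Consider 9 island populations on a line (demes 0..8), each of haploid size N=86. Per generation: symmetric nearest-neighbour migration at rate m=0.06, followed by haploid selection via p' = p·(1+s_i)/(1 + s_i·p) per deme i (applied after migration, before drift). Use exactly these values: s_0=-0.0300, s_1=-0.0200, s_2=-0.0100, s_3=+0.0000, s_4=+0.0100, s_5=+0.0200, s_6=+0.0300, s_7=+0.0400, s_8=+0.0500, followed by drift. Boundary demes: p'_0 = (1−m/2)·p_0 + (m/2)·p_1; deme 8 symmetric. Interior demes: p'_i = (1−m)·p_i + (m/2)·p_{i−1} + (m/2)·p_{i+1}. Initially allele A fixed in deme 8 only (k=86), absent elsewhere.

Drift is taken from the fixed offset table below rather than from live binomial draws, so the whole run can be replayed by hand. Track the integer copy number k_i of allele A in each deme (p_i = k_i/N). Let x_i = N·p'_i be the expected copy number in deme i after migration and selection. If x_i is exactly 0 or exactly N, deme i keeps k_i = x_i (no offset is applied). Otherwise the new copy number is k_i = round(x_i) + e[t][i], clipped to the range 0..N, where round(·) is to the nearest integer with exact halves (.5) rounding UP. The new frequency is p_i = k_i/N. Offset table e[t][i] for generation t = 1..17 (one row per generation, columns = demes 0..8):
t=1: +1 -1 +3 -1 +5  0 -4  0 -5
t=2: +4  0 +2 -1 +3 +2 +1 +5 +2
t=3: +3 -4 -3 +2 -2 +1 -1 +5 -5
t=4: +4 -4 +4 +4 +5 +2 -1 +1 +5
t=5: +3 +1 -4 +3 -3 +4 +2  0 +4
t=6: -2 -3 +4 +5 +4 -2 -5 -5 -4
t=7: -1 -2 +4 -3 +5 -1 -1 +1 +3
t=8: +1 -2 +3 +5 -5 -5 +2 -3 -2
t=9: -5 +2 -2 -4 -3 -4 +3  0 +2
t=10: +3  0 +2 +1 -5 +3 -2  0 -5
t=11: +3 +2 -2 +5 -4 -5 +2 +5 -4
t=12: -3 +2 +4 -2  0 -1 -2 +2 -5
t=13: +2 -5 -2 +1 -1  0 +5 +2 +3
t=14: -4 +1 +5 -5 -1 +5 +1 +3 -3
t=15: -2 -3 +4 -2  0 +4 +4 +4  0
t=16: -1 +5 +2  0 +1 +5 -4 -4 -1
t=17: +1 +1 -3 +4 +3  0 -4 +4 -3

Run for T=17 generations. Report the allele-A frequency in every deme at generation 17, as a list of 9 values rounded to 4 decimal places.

t=0: k=[0 0 0 0 0 0 0 0 86]
t=1: x=[0.0000 0.0000 0.0000 0.0000 0.0000 0.0000 0.0000 2.6800 83.5393] k=[0 0 0 0 0 0 0 3 79]
t=2: x=[0.0000 0.0000 0.0000 0.0000 0.0000 0.0000 0.0927 5.3846 77.1163] k=[0 0 0 0 0 0 1 10 79]
t=3: x=[0.0000 0.0000 0.0000 0.0000 0.0000 0.0306 1.2766 12.2050 77.3183] k=[0 0 0 0 0 1 0 17 72]
t=4: x=[0.0000 0.0000 0.0000 0.0000 0.0303 0.9586 0.5561 18.7078 70.9650] k=[0 0 0 0 5 3 0 20 76]
t=5: x=[0.0000 0.0000 0.0000 0.1500 4.8352 3.0273 0.7105 21.7103 74.8038] k=[0 0 0 3 2 7 3 22 79]
t=6: x=[0.0000 0.0000 0.0891 2.8800 2.2012 6.8539 3.7958 23.8093 77.6646] k=[0 0 4 8 6 5 0 19 74]
t=7: x=[0.0000 0.1176 3.9618 7.8200 6.0860 4.9720 0.7414 20.6900 72.9010] k=[0 0 8 5 11 4 0 22 76]
t=8: x=[0.0000 0.2352 7.6001 5.2700 10.7029 4.1678 0.8032 23.6261 74.8617] k=[0 0 11 10 6 0 3 21 73]
t=9: x=[0.0000 0.3234 10.5466 9.9100 5.9953 0.2754 3.5492 22.6686 72.0206] k=[0 2 9 6 3 0 7 23 74]
t=10: x=[0.0582 2.1081 8.6217 6.0000 3.0289 0.3060 7.4692 24.7353 73.0170] k=[3 2 11 7 0 3 5 25 68]
t=11: x=[2.8839 2.2552 10.5169 6.9100 0.3030 3.0273 5.6952 26.4021 67.4302] k=[6 4 9 12 0 0 8 31 63]
t=12: x=[5.7738 4.1298 8.8598 11.5500 0.3636 0.2448 8.6779 32.0546 62.8741] k=[3 6 13 10 0 0 7 34 58]
t=13: x=[3.0005 6.0061 12.5916 9.7900 0.3030 0.2142 7.8073 34.7188 58.2056] k=[5 1 11 11 0 0 13 37 61]
t=14: x=[4.7417 1.3921 10.6062 10.6700 0.3333 0.3978 13.6664 37.8290 61.1509] k=[1 2 16 6 0 5 15 41 58]
t=15: x=[0.9995 2.3435 15.1541 6.1200 0.3333 5.2467 15.8588 41.5717 58.4121] k=[0 0 19 4 0 9 20 46 58]
t=16: x=[0.0000 0.5587 17.8375 4.3300 0.3939 9.2218 20.9143 46.4191 58.5596] k=[0 6 20 4 1 14 17 42 58]
t=17: x=[0.1746 6.1241 18.9511 4.3900 1.4945 13.9296 18.0784 42.5729 58.4416] k=[1 7 16 8 4 14 14 47 55]

[0.0116, 0.0814, 0.1860, 0.0930, 0.0465, 0.1628, 0.1628, 0.5465, 0.6395]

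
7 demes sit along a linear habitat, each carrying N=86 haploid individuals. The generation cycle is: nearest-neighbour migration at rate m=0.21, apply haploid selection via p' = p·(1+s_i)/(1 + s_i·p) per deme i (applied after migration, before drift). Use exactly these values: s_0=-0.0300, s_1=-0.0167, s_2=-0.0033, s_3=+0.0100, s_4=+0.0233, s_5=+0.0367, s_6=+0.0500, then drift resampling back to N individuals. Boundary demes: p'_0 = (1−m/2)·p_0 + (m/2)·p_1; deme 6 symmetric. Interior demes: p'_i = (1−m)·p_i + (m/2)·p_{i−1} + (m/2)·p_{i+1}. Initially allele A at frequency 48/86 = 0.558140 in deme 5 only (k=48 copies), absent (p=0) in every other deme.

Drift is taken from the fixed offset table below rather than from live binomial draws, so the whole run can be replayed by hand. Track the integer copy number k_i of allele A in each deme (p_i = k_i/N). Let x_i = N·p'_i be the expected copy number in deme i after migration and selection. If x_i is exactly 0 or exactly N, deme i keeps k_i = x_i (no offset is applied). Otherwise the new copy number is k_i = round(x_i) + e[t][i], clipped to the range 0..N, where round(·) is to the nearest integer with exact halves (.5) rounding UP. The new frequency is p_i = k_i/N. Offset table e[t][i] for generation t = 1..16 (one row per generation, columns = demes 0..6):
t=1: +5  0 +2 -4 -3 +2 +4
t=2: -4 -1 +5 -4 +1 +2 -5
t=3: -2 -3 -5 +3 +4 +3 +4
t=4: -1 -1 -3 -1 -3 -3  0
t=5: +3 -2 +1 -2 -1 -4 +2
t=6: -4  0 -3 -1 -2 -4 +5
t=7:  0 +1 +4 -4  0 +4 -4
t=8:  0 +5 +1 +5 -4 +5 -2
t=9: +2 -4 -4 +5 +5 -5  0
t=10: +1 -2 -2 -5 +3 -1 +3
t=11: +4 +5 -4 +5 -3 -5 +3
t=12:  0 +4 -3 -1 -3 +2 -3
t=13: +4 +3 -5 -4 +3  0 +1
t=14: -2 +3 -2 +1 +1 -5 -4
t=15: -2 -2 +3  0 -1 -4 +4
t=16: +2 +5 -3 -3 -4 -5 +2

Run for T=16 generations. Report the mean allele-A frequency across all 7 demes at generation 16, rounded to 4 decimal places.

t=0: k=[0 0 0 0 0 48 0]
t=1: x=[0.0000 0.0000 0.0000 0.0000 5.1504 38.6856 5.2765] k=[0 0 0 0 2 41 9]
t=2: x=[0.0000 0.0000 0.0000 0.2121 6.0125 34.2853 12.8854] k=[0 0 0 0 7 36 8]
t=3: x=[0.0000 0.0000 0.0000 0.7423 9.5030 30.7230 11.4144] k=[0 0 0 4 14 34 15]
t=4: x=[0.0000 0.0000 0.4186 4.6738 15.3381 30.6119 17.6702] k=[0 0 0 4 12 28 18]
t=5: x=[0.0000 0.0000 0.4186 4.4619 13.0936 25.9179 19.7834] k=[0 0 1 2 12 22 22]
t=6: x=[0.0000 0.1032 0.9967 2.9734 12.2398 21.5264 22.8083] k=[0 0 0 2 10 18 28]
t=7: x=[0.0000 0.0000 0.2093 2.6555 10.2054 18.7327 27.8610] k=[0 0 4 0 10 23 24]
t=8: x=[0.0000 0.4130 3.1500 1.4844 10.5259 22.3307 24.7460] k=[0 5 4 6 7 27 23]
t=9: x=[0.5093 4.3007 4.3015 5.9499 9.1822 25.1160 24.2607] k=[3 0 0 11 14 20 24]
t=10: x=[2.6069 0.3098 1.1512 10.2495 14.5919 20.3445 24.4242] k=[4 0 0 5 18 19 27]
t=11: x=[3.4769 0.4130 0.5233 5.8944 17.0527 20.2884 27.0565] k=[7 5 0 11 14 15 30]
t=12: x=[6.6019 4.6110 1.6746 10.2495 14.0588 16.9553 29.3610] k=[7 9 0 9 11 19 26]
t=13: x=[7.0113 7.7258 1.8839 8.3396 11.8636 19.4318 26.1442] k=[11 11 0 4 15 19 27]
t=14: x=[10.7111 9.6991 1.5699 4.7797 14.5412 19.9672 27.0565] k=[9 13 0 6 16 15 23]
t=15: x=[9.1675 11.0518 1.9886 6.4794 15.1300 16.4185 22.9720] k=[7 9 5 6 14 12 27]
t=16: x=[7.0113 8.2436 5.5079 6.7970 13.2054 14.2073 26.3074] k=[9 13 3 4 9 9 28]

0.1246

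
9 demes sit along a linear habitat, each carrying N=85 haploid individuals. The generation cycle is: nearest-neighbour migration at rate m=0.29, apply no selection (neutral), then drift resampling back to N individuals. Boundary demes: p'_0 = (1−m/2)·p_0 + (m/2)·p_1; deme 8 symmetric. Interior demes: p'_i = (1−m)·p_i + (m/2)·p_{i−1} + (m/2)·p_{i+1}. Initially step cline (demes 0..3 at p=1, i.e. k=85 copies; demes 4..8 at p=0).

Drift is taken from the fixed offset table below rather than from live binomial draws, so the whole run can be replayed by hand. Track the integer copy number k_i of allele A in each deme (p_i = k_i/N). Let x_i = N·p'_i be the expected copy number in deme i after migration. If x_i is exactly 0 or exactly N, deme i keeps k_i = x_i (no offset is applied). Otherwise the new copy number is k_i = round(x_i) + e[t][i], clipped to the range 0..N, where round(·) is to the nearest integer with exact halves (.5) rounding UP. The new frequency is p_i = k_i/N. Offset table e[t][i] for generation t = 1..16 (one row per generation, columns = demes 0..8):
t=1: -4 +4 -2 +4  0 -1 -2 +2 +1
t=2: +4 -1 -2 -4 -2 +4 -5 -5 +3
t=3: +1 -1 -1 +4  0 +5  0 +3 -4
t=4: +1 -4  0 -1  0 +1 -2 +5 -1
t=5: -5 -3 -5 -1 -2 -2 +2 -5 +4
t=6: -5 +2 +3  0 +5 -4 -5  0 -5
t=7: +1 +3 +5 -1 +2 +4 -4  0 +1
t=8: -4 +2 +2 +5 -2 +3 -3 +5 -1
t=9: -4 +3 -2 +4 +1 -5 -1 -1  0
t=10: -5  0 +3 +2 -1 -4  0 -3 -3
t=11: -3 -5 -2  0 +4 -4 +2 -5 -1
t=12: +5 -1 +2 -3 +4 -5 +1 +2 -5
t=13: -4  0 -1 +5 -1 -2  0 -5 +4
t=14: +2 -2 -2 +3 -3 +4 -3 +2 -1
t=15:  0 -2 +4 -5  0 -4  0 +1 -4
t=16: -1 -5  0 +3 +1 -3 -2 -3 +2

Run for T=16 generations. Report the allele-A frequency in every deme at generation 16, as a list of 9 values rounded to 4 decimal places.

t=0: k=[85 85 85 85 0 0 0 0 0]
t=1: x=[85.0000 85.0000 85.0000 72.6750 12.3250 0.0000 0.0000 0.0000 0.0000] k=[85 85 85 77 12 0 0 0 0]
t=2: x=[85.0000 85.0000 83.8400 68.7350 19.6850 1.7400 0.0000 0.0000 0.0000] k=[85 85 82 65 18 6 0 0 0]
t=3: x=[85.0000 84.5650 79.9700 60.6500 23.0750 6.8700 0.8700 0.0000 0.0000] k=[85 84 79 65 23 12 1 0 0]
t=4: x=[84.8550 83.4200 77.6950 60.9400 27.4950 12.0000 2.4500 0.1450 0.0000] k=[85 79 78 60 27 13 0 5 0]
t=5: x=[84.1300 79.7250 75.5350 57.8250 29.7550 13.1450 2.6100 3.5500 0.7250] k=[79 77 71 57 28 11 5 0 5]
t=6: x=[78.7100 76.4200 69.8400 54.8250 29.7400 12.5950 5.1450 1.4500 4.2750] k=[74 78 73 55 35 9 0 1 0]
t=7: x=[74.5800 76.6950 71.1150 54.7100 34.1300 11.4650 1.4500 0.7100 0.1450] k=[76 80 76 54 36 15 0 1 1]
t=8: x=[76.5800 78.8400 73.3900 54.5800 35.5650 15.8700 2.3200 0.8550 1.0000] k=[73 81 75 60 34 19 0 6 0]
t=9: x=[74.1600 78.9700 73.6950 58.4050 35.5950 18.4200 3.6250 4.2600 0.8700] k=[70 82 72 62 37 13 3 3 1]
t=10: x=[71.7400 78.8100 72.0000 59.8250 37.1450 15.0300 4.4500 2.7100 1.2900] k=[67 79 75 62 36 11 4 0 0]
t=11: x=[68.7400 76.6800 73.6950 60.1150 36.1450 13.6100 4.4350 0.5800 0.0000] k=[66 72 72 60 40 10 6 0 0]
t=12: x=[66.8700 71.1300 70.2600 58.8400 38.5500 13.7700 5.7100 0.8700 0.0000] k=[72 70 72 56 43 9 7 3 0]
t=13: x=[71.7100 70.5800 69.3900 56.4350 39.9550 13.6400 6.7100 3.1450 0.4350] k=[68 71 68 61 39 12 7 0 4]
t=14: x=[68.4350 70.1300 67.4200 58.8250 38.2750 15.1900 6.7100 1.5950 3.4200] k=[70 68 65 62 35 19 4 4 2]
t=15: x=[69.7100 67.8550 65.0000 58.5200 36.5950 19.1450 6.1750 3.7100 2.2900] k=[70 66 69 54 37 15 6 5 0]
t=16: x=[69.4200 67.0150 66.3900 53.7100 36.2750 16.8850 7.1600 4.4200 0.7250] k=[68 62 66 57 37 14 5 1 3]

[0.8000, 0.7294, 0.7765, 0.6706, 0.4353, 0.1647, 0.0588, 0.0118, 0.0353]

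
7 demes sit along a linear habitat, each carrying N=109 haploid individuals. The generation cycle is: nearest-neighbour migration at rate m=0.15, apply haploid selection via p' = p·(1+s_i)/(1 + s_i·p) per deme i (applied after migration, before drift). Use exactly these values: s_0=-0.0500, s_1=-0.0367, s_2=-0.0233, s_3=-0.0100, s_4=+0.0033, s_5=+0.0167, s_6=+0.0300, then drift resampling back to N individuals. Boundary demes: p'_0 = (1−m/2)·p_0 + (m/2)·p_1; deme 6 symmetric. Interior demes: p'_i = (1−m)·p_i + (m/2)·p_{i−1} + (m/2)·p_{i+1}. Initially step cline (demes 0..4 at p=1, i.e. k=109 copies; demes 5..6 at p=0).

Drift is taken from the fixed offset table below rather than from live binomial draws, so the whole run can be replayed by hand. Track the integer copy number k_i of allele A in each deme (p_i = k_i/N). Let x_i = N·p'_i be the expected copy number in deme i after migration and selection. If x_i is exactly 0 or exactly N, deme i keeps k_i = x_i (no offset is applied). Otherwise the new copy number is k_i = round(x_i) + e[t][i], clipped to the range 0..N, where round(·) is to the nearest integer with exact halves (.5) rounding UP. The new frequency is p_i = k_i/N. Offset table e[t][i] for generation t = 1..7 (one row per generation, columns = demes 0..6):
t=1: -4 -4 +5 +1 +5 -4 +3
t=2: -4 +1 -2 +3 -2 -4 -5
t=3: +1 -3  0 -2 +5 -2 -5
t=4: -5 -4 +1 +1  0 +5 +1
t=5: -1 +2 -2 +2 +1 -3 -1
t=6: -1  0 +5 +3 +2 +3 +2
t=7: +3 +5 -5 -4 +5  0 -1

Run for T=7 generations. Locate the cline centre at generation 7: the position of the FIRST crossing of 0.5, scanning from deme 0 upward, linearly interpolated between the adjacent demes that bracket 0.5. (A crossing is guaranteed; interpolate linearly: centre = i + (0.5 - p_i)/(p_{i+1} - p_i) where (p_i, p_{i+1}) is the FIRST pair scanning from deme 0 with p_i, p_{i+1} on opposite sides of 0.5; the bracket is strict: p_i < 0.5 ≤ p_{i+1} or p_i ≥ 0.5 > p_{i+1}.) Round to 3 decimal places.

t=0: k=[109 109 109 109 109 0 0]
t=1: x=[109.0000 109.0000 109.0000 109.0000 100.8499 8.3011 0.0000] k=[109 109 109 109 106 4 0]
t=2: x=[109.0000 109.0000 109.0000 108.7727 98.6060 11.5195 0.3090] k=[109 109 109 109 97 8 0]
t=3: x=[109.0000 109.0000 109.0000 108.0910 91.2740 14.2793 0.6179] k=[109 109 109 106 96 12 0]
t=4: x=[109.0000 109.0000 108.7696 105.4406 90.5007 17.6435 0.9268] k=[109 109 109 106 91 23 2]
t=5: x=[109.0000 109.0000 108.7696 105.0620 87.0827 26.8588 3.6786] k=[109 109 107 107 88 24 3]
t=6: x=[109.0000 108.8443 107.1066 105.5415 84.6873 27.5647 4.7063] k=[109 109 109 109 87 31 7]
t=7: x=[109.0000 109.0000 109.0000 107.3336 84.5126 33.7849 9.0421] k=[109 109 109 103 90 34 8]

4.634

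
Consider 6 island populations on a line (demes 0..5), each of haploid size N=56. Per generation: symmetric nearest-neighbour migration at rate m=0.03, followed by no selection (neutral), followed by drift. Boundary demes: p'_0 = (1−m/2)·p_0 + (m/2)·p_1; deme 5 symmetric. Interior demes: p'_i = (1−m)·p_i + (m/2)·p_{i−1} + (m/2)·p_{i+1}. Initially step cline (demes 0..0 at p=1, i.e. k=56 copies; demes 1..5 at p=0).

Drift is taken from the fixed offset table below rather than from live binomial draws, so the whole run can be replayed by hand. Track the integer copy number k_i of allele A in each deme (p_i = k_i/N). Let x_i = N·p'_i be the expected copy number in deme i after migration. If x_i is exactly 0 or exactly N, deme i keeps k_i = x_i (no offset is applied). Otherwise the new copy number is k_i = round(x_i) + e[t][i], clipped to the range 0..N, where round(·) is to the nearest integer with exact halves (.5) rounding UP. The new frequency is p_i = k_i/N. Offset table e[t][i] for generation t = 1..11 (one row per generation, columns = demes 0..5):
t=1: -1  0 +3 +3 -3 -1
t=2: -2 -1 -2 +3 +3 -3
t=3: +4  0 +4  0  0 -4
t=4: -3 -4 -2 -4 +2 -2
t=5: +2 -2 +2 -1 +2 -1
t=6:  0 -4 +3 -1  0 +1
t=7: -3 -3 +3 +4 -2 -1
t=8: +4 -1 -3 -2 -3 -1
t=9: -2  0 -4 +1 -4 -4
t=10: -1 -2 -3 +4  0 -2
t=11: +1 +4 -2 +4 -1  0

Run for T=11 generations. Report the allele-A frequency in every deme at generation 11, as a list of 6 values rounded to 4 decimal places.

t=0: k=[56 0 0 0 0 0]
t=1: x=[55.1600 0.8400 0.0000 0.0000 0.0000 0.0000] k=[54 1 0 0 0 0]
t=2: x=[53.2050 1.7800 0.0150 0.0000 0.0000 0.0000] k=[51 1 0 0 0 0]
t=3: x=[50.2500 1.7350 0.0150 0.0000 0.0000 0.0000] k=[54 2 4 0 0 0]
t=4: x=[53.2200 2.8100 3.9100 0.0600 0.0000 0.0000] k=[50 0 2 0 0 0]
t=5: x=[49.2500 0.7800 1.9400 0.0300 0.0000 0.0000] k=[51 0 4 0 0 0]
t=6: x=[50.2350 0.8250 3.8800 0.0600 0.0000 0.0000] k=[50 0 7 0 0 0]
t=7: x=[49.2500 0.8550 6.7900 0.1050 0.0000 0.0000] k=[46 0 10 4 0 0]
t=8: x=[45.3100 0.8400 9.7600 4.0300 0.0600 0.0000] k=[49 0 7 2 0 0]
t=9: x=[48.2650 0.8400 6.8200 2.0450 0.0300 0.0000] k=[46 1 3 3 0 0]
t=10: x=[45.3250 1.7050 2.9700 2.9550 0.0450 0.0000] k=[44 0 0 7 0 0]
t=11: x=[43.3400 0.6600 0.1050 6.7900 0.1050 0.0000] k=[44 5 0 11 0 0]

[0.7857, 0.0893, 0.0000, 0.1964, 0.0000, 0.0000]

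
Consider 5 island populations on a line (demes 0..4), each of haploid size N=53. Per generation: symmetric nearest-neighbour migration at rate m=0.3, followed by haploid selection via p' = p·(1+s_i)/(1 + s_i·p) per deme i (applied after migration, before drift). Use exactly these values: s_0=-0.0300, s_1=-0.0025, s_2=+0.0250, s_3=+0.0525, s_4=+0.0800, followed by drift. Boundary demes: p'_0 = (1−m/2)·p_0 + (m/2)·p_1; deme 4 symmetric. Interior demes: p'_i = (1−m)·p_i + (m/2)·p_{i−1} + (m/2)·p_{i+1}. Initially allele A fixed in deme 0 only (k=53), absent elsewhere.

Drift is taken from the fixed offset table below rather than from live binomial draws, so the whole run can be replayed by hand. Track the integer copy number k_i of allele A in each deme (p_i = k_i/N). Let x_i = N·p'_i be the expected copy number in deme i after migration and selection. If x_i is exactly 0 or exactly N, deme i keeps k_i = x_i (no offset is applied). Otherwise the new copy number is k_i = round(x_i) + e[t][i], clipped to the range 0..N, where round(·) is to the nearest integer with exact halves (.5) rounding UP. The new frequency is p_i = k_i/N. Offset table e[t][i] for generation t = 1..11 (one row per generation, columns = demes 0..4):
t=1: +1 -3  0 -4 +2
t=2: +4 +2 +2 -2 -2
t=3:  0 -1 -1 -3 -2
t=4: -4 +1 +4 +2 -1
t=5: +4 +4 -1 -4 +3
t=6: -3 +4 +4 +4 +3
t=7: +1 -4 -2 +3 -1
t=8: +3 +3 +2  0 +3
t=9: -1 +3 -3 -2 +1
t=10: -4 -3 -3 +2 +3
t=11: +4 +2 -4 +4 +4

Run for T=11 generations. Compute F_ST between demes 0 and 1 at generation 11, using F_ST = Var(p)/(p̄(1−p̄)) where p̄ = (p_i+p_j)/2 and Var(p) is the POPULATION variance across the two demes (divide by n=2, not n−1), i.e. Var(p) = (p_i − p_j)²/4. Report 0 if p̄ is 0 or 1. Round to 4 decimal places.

0.0033

t=0: k=[53 0 0 0 0]
t=1: x=[44.8420 7.9331 0.0000 0.0000 0.0000] k=[46 5 0 0 0]
t=2: x=[39.5465 10.3791 0.7685 0.0000 0.0000] k=[44 12 3 0 0]
t=3: x=[38.8868 15.4226 3.9902 0.4734 0.0000] k=[39 14 3 0 0]
t=4: x=[34.8886 16.0720 4.2965 0.4734 0.0000] k=[31 17 8 2 0]
t=5: x=[28.4992 17.7205 8.6269 2.7295 0.3239] k=[32 22 8 0 3]
t=6: x=[30.1047 21.3681 9.0844 1.7338 2.7434] k=[27 25 13 6 6]
t=7: x=[26.2964 23.4673 14.0029 7.3687 6.4218] k=[27 19 12 10 5]
t=8: x=[25.3969 19.1194 12.9906 9.9572 6.1566] k=[28 22 15 10 9]
t=9: x=[26.6965 21.8179 15.5701 11.0406 9.7474] k=[26 25 13 9 11]
t=10: x=[25.4468 23.3173 14.4582 10.3186 11.3723] k=[21 20 11 12 14]
t=11: x=[20.4660 18.7696 12.7374 12.6358 14.4962] k=[24 21 9 17 18]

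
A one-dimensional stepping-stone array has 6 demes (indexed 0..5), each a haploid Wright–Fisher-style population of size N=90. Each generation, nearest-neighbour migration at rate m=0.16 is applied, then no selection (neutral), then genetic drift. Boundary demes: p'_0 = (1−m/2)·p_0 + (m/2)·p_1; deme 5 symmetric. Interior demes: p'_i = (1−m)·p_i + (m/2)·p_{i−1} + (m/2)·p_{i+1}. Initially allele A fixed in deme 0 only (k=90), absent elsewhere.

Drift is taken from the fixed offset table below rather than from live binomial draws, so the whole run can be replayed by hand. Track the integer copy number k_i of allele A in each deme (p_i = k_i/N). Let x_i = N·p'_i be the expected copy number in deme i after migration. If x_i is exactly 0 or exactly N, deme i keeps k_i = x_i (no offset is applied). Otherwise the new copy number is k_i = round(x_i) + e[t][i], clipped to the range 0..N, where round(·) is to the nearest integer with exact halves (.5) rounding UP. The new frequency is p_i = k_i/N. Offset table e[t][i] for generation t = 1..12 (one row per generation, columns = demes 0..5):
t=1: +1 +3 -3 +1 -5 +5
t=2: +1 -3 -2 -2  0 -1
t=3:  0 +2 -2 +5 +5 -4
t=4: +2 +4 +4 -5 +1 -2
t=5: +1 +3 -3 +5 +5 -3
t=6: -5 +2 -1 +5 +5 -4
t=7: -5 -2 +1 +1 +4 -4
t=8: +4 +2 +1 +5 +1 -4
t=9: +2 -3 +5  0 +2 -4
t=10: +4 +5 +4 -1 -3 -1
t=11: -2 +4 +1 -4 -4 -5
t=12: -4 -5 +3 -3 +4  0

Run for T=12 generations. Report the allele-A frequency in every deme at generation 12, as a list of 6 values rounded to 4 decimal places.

[0.5444, 0.4000, 0.3000, 0.0667, 0.0778, 0.0000]

t=0: k=[90 0 0 0 0 0]
t=1: x=[82.8000 7.2000 0.0000 0.0000 0.0000 0.0000] k=[84 10 0 0 0 0]
t=2: x=[78.0800 15.1200 0.8000 0.0000 0.0000 0.0000] k=[79 12 0 0 0 0]
t=3: x=[73.6400 16.4000 0.9600 0.0000 0.0000 0.0000] k=[74 18 0 0 0 0]
t=4: x=[69.5200 21.0400 1.4400 0.0000 0.0000 0.0000] k=[72 25 5 0 0 0]
t=5: x=[68.2400 27.1600 6.2000 0.4000 0.0000 0.0000] k=[69 30 3 5 0 0]
t=6: x=[65.8800 30.9600 5.3200 4.4400 0.4000 0.0000] k=[61 33 4 9 5 0]
t=7: x=[58.7600 32.9200 6.7200 8.2800 4.9200 0.4000] k=[54 31 8 9 9 0]
t=8: x=[52.1600 31.0000 9.9200 8.9200 8.2800 0.7200] k=[56 33 11 14 9 0]
t=9: x=[54.1600 33.0800 13.0000 13.3600 8.6800 0.7200] k=[56 30 18 13 11 0]
t=10: x=[53.9200 31.1200 18.5600 13.2400 10.2800 0.8800] k=[58 36 23 12 7 0]
t=11: x=[56.2400 36.7200 23.1600 12.4800 6.8400 0.5600] k=[54 41 24 8 3 0]
t=12: x=[52.9600 40.6800 24.0800 8.8800 3.1600 0.2400] k=[49 36 27 6 7 0]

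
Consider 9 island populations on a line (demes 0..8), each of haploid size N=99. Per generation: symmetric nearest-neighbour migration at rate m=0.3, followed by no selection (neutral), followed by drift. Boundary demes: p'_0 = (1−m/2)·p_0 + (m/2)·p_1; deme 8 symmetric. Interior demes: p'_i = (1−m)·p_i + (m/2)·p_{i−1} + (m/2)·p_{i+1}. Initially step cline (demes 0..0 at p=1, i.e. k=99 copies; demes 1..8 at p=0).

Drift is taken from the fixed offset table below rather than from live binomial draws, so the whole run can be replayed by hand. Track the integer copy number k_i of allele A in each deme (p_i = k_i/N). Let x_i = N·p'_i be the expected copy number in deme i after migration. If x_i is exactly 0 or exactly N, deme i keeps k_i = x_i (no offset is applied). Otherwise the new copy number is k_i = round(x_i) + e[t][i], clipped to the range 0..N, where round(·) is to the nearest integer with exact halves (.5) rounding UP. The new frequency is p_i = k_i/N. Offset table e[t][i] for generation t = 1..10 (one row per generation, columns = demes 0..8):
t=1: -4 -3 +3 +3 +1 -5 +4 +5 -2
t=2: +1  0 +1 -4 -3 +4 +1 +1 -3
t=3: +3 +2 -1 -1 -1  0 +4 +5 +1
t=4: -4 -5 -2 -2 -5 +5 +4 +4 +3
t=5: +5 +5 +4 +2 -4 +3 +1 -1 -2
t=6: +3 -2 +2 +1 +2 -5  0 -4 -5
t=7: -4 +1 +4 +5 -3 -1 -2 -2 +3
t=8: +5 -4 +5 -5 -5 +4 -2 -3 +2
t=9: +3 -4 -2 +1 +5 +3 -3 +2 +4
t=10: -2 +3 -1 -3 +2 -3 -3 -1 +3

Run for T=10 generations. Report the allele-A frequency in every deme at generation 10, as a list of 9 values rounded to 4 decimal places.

[0.4545, 0.3333, 0.1919, 0.0707, 0.0808, 0.0000, 0.0000, 0.0000, 0.0000]

t=0: k=[99 0 0 0 0 0 0 0 0]
t=1: x=[84.1500 14.8500 0.0000 0.0000 0.0000 0.0000 0.0000 0.0000 0.0000] k=[80 12 0 0 0 0 0 0 0]
t=2: x=[69.8000 20.4000 1.8000 0.0000 0.0000 0.0000 0.0000 0.0000 0.0000] k=[71 20 3 0 0 0 0 0 0]
t=3: x=[63.3500 25.1000 5.1000 0.4500 0.0000 0.0000 0.0000 0.0000 0.0000] k=[66 27 4 0 0 0 0 0 0]
t=4: x=[60.1500 29.4000 6.8500 0.6000 0.0000 0.0000 0.0000 0.0000 0.0000] k=[56 24 5 0 0 0 0 0 0]
t=5: x=[51.2000 25.9500 7.1000 0.7500 0.0000 0.0000 0.0000 0.0000 0.0000] k=[56 31 11 3 0 0 0 0 0]
t=6: x=[52.2500 31.7500 12.8000 3.7500 0.4500 0.0000 0.0000 0.0000 0.0000] k=[55 30 15 5 2 0 0 0 0]
t=7: x=[51.2500 31.5000 15.7500 6.0500 2.1500 0.3000 0.0000 0.0000 0.0000] k=[47 33 20 11 0 0 0 0 0]
t=8: x=[44.9000 33.1500 20.6000 10.7000 1.6500 0.0000 0.0000 0.0000 0.0000] k=[50 29 26 6 0 0 0 0 0]
t=9: x=[46.8500 31.7000 23.4500 8.1000 0.9000 0.0000 0.0000 0.0000 0.0000] k=[50 28 21 9 6 0 0 0 0]
t=10: x=[46.7000 30.2500 20.2500 10.3500 5.5500 0.9000 0.0000 0.0000 0.0000] k=[45 33 19 7 8 0 0 0 0]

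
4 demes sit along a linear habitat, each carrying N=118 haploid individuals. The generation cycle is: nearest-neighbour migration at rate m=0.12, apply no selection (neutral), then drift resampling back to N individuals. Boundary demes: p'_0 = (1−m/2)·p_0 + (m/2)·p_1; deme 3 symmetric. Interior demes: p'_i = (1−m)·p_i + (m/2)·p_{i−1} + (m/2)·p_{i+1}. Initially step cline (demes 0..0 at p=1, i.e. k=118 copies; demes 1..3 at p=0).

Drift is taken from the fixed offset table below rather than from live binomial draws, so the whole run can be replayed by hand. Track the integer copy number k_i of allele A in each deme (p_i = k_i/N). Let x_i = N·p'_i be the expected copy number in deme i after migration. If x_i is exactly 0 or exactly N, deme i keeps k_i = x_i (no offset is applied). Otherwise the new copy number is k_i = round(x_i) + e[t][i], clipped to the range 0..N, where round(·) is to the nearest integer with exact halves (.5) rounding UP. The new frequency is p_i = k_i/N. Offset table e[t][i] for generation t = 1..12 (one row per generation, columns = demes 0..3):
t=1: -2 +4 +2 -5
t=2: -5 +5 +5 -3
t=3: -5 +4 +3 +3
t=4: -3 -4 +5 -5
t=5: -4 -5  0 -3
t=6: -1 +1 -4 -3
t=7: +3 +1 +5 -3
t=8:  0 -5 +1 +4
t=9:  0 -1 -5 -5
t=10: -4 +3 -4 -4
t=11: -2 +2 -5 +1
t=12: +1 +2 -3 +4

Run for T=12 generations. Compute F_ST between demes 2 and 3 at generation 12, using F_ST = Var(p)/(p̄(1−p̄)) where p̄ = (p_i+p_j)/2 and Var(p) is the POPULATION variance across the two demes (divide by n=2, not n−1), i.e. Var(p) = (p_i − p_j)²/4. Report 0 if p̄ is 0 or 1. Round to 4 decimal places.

t=0: k=[118 0 0 0]
t=1: x=[110.9200 7.0800 0.0000 0.0000] k=[109 11 0 0]
t=2: x=[103.1200 16.2200 0.6600 0.0000] k=[98 21 6 0]
t=3: x=[93.3800 24.7200 6.5400 0.3600] k=[88 29 10 3]
t=4: x=[84.4600 31.4000 10.7200 3.4200] k=[81 27 16 0]
t=5: x=[77.7600 29.5800 15.7000 0.9600] k=[74 25 16 0]
t=6: x=[71.0600 27.4000 15.5800 0.9600] k=[70 28 12 0]
t=7: x=[67.4800 29.5600 12.2400 0.7200] k=[70 31 17 0]
t=8: x=[67.6600 32.5000 16.8200 1.0200] k=[68 28 18 5]
t=9: x=[65.6000 29.8000 17.8200 5.7800] k=[66 29 13 1]
t=10: x=[63.7800 30.2600 13.2400 1.7200] k=[60 33 9 0]
t=11: x=[58.3800 33.1800 9.9000 0.5400] k=[56 35 5 2]
t=12: x=[54.7400 34.4600 6.6200 2.1800] k=[56 36 4 6]

0.0018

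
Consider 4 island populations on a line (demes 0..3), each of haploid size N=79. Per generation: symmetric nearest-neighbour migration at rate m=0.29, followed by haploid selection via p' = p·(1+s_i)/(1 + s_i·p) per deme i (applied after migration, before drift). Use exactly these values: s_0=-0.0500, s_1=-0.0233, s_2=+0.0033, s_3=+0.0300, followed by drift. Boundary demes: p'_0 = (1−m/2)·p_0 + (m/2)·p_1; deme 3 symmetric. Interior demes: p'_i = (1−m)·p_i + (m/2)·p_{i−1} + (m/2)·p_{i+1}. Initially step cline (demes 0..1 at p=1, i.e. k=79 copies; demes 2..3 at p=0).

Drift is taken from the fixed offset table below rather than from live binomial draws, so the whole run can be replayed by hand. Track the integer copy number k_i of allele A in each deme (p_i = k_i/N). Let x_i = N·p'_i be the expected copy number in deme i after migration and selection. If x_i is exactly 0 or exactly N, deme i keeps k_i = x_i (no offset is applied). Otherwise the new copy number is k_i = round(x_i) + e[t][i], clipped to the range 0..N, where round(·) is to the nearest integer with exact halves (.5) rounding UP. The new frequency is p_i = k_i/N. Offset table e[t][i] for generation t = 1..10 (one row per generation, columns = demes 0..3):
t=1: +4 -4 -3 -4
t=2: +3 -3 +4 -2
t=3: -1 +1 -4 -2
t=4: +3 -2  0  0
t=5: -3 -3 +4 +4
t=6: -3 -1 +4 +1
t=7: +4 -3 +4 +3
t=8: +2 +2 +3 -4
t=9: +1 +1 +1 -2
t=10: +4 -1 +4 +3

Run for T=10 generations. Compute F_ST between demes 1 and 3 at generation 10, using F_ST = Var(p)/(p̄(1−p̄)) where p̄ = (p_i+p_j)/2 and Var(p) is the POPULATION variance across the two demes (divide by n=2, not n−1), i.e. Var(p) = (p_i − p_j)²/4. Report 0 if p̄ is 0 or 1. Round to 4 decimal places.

t=0: k=[79 79 0 0]
t=1: x=[79.0000 67.3122 11.4873 0.0000] k=[79 63 8 0]
t=2: x=[76.5617 56.9724 14.8547 1.1943] k=[79 54 19 0]
t=3: x=[75.1934 52.1336 21.3713 2.8347] k=[74 53 17 1]
t=4: x=[70.5767 50.3962 19.9491 3.4153] k=[74 48 20 3]
t=5: x=[69.8220 47.2634 21.6467 5.6173] k=[67 44 26 10]
t=6: x=[63.0211 44.2668 26.3478 12.6305] k=[60 43 30 14]
t=7: x=[56.7238 43.1188 29.6260 16.7061] k=[61 40 34 20]
t=8: x=[57.1537 41.7112 32.9032 22.5026] k=[59 44 36 19]
t=9: x=[55.9977 44.5577 34.7591 21.9302] k=[57 46 36 20]
t=10: x=[54.5475 45.6917 35.1943 22.7964] k=[59 45 39 26]

0.0584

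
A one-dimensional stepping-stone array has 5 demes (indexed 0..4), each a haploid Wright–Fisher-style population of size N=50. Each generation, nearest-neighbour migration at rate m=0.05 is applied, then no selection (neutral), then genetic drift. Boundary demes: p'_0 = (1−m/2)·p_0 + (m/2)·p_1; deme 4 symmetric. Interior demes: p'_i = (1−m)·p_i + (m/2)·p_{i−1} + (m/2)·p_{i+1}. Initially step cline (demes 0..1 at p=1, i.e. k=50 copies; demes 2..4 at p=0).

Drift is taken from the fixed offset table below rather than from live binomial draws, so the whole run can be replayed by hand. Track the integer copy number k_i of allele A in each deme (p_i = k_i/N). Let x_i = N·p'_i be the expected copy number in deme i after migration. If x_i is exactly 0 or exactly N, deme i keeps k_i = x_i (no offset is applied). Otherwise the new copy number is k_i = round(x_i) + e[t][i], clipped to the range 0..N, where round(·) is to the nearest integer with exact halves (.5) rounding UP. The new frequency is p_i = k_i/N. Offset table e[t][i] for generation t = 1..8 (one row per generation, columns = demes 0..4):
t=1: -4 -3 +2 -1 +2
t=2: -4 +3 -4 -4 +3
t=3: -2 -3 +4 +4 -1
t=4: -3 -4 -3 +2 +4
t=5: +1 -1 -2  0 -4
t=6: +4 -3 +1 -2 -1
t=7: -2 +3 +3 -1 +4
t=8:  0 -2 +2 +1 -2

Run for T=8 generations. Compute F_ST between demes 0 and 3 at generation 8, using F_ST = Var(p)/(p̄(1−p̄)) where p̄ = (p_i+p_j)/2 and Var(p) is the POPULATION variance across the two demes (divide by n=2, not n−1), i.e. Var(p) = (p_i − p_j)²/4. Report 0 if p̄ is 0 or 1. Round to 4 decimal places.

0.7471

t=0: k=[50 50 0 0 0]
t=1: x=[50.0000 48.7500 1.2500 0.0000 0.0000] k=[50 46 3 0 0]
t=2: x=[49.9000 45.0250 4.0000 0.0750 0.0000] k=[46 48 0 0 0]
t=3: x=[46.0500 46.7500 1.2000 0.0000 0.0000] k=[44 44 5 0 0]
t=4: x=[44.0000 43.0250 5.8500 0.1250 0.0000] k=[41 39 3 2 0]
t=5: x=[40.9500 38.1500 3.8750 1.9750 0.0500] k=[42 37 2 2 0]
t=6: x=[41.8750 36.2500 2.8750 1.9500 0.0500] k=[46 33 4 0 0]
t=7: x=[45.6750 32.6000 4.6250 0.1000 0.0000] k=[44 36 8 0 0]
t=8: x=[43.8000 35.5000 8.5000 0.2000 0.0000] k=[44 34 11 1 0]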